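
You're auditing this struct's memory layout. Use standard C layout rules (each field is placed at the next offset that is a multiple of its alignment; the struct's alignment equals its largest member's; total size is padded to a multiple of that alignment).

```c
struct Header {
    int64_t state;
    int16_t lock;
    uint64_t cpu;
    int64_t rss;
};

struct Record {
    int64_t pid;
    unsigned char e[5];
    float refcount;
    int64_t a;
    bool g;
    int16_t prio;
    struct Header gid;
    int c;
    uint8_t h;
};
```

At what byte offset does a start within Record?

Header: @0: state [8B, align 8] → 8; @8: lock [2B, align 2] → 10; +6 pad (align 8); @16: cpu [8B, align 8] → 24; @24: rss [8B, align 8] → 32; size 32, align 8
@0: pid [8B, align 8] → 8
@8: e [5B, align 1] → 13
+3 pad (align 4)
@16: refcount [4B, align 4] → 20
+4 pad (align 8)
@24: a [8B, align 8] → 32

24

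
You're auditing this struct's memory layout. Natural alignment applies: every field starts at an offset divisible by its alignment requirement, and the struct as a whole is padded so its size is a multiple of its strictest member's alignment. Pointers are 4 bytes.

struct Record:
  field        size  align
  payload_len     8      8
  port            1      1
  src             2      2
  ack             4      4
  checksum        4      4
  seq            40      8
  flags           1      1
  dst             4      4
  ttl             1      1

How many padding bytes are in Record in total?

15

payload_len at 0 (size 8, align 8) → ends 8
port at 8 (size 1, align 1) → ends 9
pad 1 to align 2 for src
src at 10 (size 2, align 2) → ends 12
ack at 12 (size 4, align 4) → ends 16
checksum at 16 (size 4, align 4) → ends 20
pad 4 to align 8 for seq
seq at 24 (size 40, align 8) → ends 64
flags at 64 (size 1, align 1) → ends 65
pad 3 to align 4 for dst
dst at 68 (size 4, align 4) → ends 72
ttl at 72 (size 1, align 1) → ends 73
tail pad 7 to reach multiple of 8
total 80 bytes, alignment 8
data bytes 65, size 80 → padding 15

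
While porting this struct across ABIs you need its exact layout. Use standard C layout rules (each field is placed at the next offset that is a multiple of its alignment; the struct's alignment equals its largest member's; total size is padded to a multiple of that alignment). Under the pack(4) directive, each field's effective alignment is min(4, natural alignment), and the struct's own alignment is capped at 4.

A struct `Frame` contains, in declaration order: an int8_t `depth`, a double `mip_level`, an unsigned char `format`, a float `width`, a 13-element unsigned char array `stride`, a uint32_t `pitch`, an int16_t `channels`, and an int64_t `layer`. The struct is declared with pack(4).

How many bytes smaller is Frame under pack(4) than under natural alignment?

4

natural layout:
  depth at 0 (size 1, align 1) → ends 1
  pad 7 to align 8 for mip_level
  mip_level at 8 (size 8, align 8) → ends 16
  format at 16 (size 1, align 1) → ends 17
  pad 3 to align 4 for width
  width at 20 (size 4, align 4) → ends 24
  stride at 24 (size 13, align 1) → ends 37
  pad 3 to align 4 for pitch
  pitch at 40 (size 4, align 4) → ends 44
  channels at 44 (size 2, align 2) → ends 46
  pad 2 to align 8 for layer
  layer at 48 (size 8, align 8) → ends 56
  total 56 bytes, alignment 8
packed(4) layout:
  depth at 0 (size 1, align 1) → ends 1
  pad 3 to align 4 for mip_level
  mip_level at 4 (size 8, align 4) → ends 12
  format at 12 (size 1, align 1) → ends 13
  pad 3 to align 4 for width
  width at 16 (size 4, align 4) → ends 20
  stride at 20 (size 13, align 1) → ends 33
  pad 3 to align 4 for pitch
  pitch at 36 (size 4, align 4) → ends 40
  channels at 40 (size 2, align 2) → ends 42
  pad 2 to align 4 for layer
  layer at 44 (size 8, align 4) → ends 52
  total 52 bytes, alignment 4
56 − 52 = 4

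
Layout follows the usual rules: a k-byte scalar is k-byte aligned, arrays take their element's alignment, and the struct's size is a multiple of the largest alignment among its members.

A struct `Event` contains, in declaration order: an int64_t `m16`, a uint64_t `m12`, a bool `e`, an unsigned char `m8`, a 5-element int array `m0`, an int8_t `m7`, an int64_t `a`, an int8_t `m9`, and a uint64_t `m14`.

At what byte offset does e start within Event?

@0: m16 [8B, align 8] → 8
@8: m12 [8B, align 8] → 16
@16: e [1B, align 1] → 17

16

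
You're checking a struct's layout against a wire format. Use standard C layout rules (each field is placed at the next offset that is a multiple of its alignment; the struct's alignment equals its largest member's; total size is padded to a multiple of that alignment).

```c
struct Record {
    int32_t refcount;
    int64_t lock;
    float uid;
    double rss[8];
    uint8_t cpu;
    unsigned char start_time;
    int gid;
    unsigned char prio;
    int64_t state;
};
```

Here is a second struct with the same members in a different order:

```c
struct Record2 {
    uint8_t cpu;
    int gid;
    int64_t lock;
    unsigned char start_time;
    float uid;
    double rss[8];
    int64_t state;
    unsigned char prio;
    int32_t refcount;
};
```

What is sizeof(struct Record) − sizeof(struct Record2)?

8

refcount at 0 (size 4, align 4) → ends 4
pad 4 to align 8 for lock
lock at 8 (size 8, align 8) → ends 16
uid at 16 (size 4, align 4) → ends 20
pad 4 to align 8 for rss
rss at 24 (size 64, align 8) → ends 88
cpu at 88 (size 1, align 1) → ends 89
start_time at 89 (size 1, align 1) → ends 90
pad 2 to align 4 for gid
gid at 92 (size 4, align 4) → ends 96
prio at 96 (size 1, align 1) → ends 97
pad 7 to align 8 for state
state at 104 (size 8, align 8) → ends 112
total 112 bytes, alignment 8
— Record2 —
cpu at 0 (size 1, align 1) → ends 1
pad 3 to align 4 for gid
gid at 4 (size 4, align 4) → ends 8
lock at 8 (size 8, align 8) → ends 16
start_time at 16 (size 1, align 1) → ends 17
pad 3 to align 4 for uid
uid at 20 (size 4, align 4) → ends 24
rss at 24 (size 64, align 8) → ends 88
state at 88 (size 8, align 8) → ends 96
prio at 96 (size 1, align 1) → ends 97
pad 3 to align 4 for refcount
refcount at 100 (size 4, align 4) → ends 104
total 104 bytes, alignment 8
112 − 104 = 8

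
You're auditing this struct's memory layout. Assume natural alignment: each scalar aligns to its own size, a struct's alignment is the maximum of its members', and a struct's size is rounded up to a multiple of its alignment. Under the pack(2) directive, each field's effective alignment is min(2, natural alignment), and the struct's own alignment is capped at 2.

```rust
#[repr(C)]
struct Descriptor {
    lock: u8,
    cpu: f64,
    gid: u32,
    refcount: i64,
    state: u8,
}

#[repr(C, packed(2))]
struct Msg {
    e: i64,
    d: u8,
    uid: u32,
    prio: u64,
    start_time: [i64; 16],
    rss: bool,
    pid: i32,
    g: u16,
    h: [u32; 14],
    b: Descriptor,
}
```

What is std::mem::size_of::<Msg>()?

Descriptor: lock at 0 (size 1, align 1) → ends 1; pad 7 to align 8 for cpu; cpu at 8 (size 8, align 8) → ends 16; gid at 16 (size 4, align 4) → ends 20; pad 4 to align 8 for refcount; refcount at 24 (size 8, align 8) → ends 32; state at 32 (size 1, align 1) → ends 33; tail pad 7 to reach multiple of 8; total 40 bytes, alignment 8
e at 0 (size 8, align 2) → ends 8
d at 8 (size 1, align 1) → ends 9
pad 1 to align 2 for uid
uid at 10 (size 4, align 2) → ends 14
prio at 14 (size 8, align 2) → ends 22
start_time at 22 (size 128, align 2) → ends 150
rss at 150 (size 1, align 1) → ends 151
pad 1 to align 2 for pid
pid at 152 (size 4, align 2) → ends 156
g at 156 (size 2, align 2) → ends 158
h at 158 (size 56, align 2) → ends 214
b at 214 (size 40, align 2) → ends 254
total 254 bytes, alignment 2

254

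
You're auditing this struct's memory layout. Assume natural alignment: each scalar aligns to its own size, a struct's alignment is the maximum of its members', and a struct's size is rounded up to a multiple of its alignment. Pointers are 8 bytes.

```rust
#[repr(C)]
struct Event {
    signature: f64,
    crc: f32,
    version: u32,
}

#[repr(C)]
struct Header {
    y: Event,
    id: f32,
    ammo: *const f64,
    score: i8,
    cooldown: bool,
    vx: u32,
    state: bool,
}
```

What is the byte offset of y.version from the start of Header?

Event: @0: signature [8B, align 8] → 8; @8: crc [4B, align 4] → 12; @12: version [4B, align 4] → 16; size 16, align 8
@0: y [16B, align 8] → 16
within Event: version at 12
0 + 12 = 12

12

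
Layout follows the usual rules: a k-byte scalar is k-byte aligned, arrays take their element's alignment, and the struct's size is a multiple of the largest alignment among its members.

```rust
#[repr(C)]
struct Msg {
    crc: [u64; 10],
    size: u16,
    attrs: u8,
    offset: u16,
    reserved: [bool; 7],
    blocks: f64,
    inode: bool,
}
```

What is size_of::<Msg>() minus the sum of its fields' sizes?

@0: crc [80B, align 8] → 80
@80: size [2B, align 2] → 82
@82: attrs [1B, align 1] → 83
+1 pad (align 2)
@84: offset [2B, align 2] → 86
@86: reserved [7B, align 1] → 93
+3 pad (align 8)
@96: blocks [8B, align 8] → 104
@104: inode [1B, align 1] → 105
+7 tail pad (align 8)
size 112, align 8
data bytes 101, size 112 → padding 11

11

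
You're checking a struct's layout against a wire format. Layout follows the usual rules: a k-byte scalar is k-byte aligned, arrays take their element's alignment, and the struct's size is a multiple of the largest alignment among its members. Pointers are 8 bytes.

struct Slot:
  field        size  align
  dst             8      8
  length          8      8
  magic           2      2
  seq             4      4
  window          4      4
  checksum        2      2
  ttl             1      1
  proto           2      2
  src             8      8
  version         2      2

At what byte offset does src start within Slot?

40

0..8  dst  (8B, 8-aligned)
8..16  length  (8B, 8-aligned)
16..18  magic  (2B, 2-aligned)
18..20  -- padding (2B)
20..24  seq  (4B, 4-aligned)
24..28  window  (4B, 4-aligned)
28..30  checksum  (2B, 2-aligned)
30..31  ttl  (1B, 1-aligned)
31..32  -- padding (1B)
32..34  proto  (2B, 2-aligned)
34..40  -- padding (6B)
40..48  src  (8B, 8-aligned)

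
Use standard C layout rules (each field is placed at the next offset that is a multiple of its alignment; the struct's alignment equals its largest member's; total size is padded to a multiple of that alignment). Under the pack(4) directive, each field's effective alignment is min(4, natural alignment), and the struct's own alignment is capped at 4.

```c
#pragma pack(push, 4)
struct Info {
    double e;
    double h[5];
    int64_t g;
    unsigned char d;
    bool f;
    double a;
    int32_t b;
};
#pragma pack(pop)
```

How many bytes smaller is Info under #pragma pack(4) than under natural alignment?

8

natural layout:
  e at 0 (size 8, align 8) → ends 8
  h at 8 (size 40, align 8) → ends 48
  g at 48 (size 8, align 8) → ends 56
  d at 56 (size 1, align 1) → ends 57
  f at 57 (size 1, align 1) → ends 58
  pad 6 to align 8 for a
  a at 64 (size 8, align 8) → ends 72
  b at 72 (size 4, align 4) → ends 76
  tail pad 4 to reach multiple of 8
  total 80 bytes, alignment 8
packed(4) layout:
  e at 0 (size 8, align 4) → ends 8
  h at 8 (size 40, align 4) → ends 48
  g at 48 (size 8, align 4) → ends 56
  d at 56 (size 1, align 1) → ends 57
  f at 57 (size 1, align 1) → ends 58
  pad 2 to align 4 for a
  a at 60 (size 8, align 4) → ends 68
  b at 68 (size 4, align 4) → ends 72
  total 72 bytes, alignment 4
80 − 72 = 8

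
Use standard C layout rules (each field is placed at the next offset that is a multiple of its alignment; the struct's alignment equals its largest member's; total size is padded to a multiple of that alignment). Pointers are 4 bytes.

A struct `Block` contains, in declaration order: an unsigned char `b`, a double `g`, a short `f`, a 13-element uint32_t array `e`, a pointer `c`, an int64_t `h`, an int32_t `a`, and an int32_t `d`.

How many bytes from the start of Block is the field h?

b at 0 (size 1, align 1) → ends 1
pad 7 to align 8 for g
g at 8 (size 8, align 8) → ends 16
f at 16 (size 2, align 2) → ends 18
pad 2 to align 4 for e
e at 20 (size 52, align 4) → ends 72
c at 72 (size 4, align 4) → ends 76
pad 4 to align 8 for h
h at 80 (size 8, align 8) → ends 88

80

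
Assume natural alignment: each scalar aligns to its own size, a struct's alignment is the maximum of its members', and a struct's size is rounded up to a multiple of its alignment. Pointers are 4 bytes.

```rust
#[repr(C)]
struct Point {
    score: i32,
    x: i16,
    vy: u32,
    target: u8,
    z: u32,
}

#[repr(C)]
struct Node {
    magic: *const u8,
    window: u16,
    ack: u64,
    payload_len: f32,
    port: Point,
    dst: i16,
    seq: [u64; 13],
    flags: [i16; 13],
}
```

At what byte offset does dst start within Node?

Point: 0..4  score  (4B, 4-aligned); 4..6  x  (2B, 2-aligned); 6..8  -- padding (2B); 8..12  vy  (4B, 4-aligned); 12..13  target  (1B, 1-aligned); 13..16  -- padding (3B); 16..20  z  (4B, 4-aligned); sizeof = 20, alignof = 4
0..4  magic  (4B, 4-aligned)
4..6  window  (2B, 2-aligned)
6..8  -- padding (2B)
8..16  ack  (8B, 8-aligned)
16..20  payload_len  (4B, 4-aligned)
20..40  port  (20B, 4-aligned)
40..42  dst  (2B, 2-aligned)

40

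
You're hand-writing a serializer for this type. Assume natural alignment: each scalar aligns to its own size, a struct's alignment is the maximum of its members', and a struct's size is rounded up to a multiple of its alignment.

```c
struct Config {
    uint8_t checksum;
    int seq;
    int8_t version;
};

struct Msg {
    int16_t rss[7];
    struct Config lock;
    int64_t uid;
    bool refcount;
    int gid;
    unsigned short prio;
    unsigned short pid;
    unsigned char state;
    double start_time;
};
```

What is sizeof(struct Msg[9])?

576

Config: @0: checksum [1B, align 1] → 1; +3 pad (align 4); @4: seq [4B, align 4] → 8; @8: version [1B, align 1] → 9; +3 tail pad (align 4); size 12, align 4
@0: rss [14B, align 2] → 14
+2 pad (align 4)
@16: lock [12B, align 4] → 28
+4 pad (align 8)
@32: uid [8B, align 8] → 40
@40: refcount [1B, align 1] → 41
+3 pad (align 4)
@44: gid [4B, align 4] → 48
@48: prio [2B, align 2] → 50
@50: pid [2B, align 2] → 52
@52: state [1B, align 1] → 53
+3 pad (align 8)
@56: start_time [8B, align 8] → 64
size 64, align 8
array of 9: 9 × 64 = 576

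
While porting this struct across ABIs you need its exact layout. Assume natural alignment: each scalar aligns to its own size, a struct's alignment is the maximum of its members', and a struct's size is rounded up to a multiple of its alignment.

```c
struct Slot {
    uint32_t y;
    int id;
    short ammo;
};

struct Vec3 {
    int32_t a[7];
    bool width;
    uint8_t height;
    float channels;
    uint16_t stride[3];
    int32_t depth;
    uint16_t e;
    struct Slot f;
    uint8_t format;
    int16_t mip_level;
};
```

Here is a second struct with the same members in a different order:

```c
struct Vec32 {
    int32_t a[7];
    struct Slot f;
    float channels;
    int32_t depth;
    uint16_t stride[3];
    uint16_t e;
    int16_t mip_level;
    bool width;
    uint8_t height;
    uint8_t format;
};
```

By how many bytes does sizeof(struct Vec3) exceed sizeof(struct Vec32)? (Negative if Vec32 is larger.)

Slot: @0: y [4B, align 4] → 4; @4: id [4B, align 4] → 8; @8: ammo [2B, align 2] → 10; +2 tail pad (align 4); size 12, align 4
@0: a [28B, align 4] → 28
@28: width [1B, align 1] → 29
@29: height [1B, align 1] → 30
+2 pad (align 4)
@32: channels [4B, align 4] → 36
@36: stride [6B, align 2] → 42
+2 pad (align 4)
@44: depth [4B, align 4] → 48
@48: e [2B, align 2] → 50
+2 pad (align 4)
@52: f [12B, align 4] → 64
@64: format [1B, align 1] → 65
+1 pad (align 2)
@66: mip_level [2B, align 2] → 68
size 68, align 4
— Vec32 —
@0: a [28B, align 4] → 28
@28: f [12B, align 4] → 40
@40: channels [4B, align 4] → 44
@44: depth [4B, align 4] → 48
@48: stride [6B, align 2] → 54
@54: e [2B, align 2] → 56
@56: mip_level [2B, align 2] → 58
@58: width [1B, align 1] → 59
@59: height [1B, align 1] → 60
@60: format [1B, align 1] → 61
+3 tail pad (align 4)
size 64, align 4
68 − 64 = 4

4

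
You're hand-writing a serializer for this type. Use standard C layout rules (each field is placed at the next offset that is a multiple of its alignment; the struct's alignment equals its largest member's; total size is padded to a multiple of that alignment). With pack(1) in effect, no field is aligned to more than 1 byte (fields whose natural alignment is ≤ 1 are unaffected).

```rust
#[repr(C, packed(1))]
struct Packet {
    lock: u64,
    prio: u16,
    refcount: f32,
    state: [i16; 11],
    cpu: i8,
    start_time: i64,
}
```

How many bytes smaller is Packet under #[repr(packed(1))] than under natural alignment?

3

natural layout:
  @0: lock [8B, align 8] → 8
  @8: prio [2B, align 2] → 10
  +2 pad (align 4)
  @12: refcount [4B, align 4] → 16
  @16: state [22B, align 2] → 38
  @38: cpu [1B, align 1] → 39
  +1 pad (align 8)
  @40: start_time [8B, align 8] → 48
  size 48, align 8
packed(1) layout:
  @0: lock [8B, align 1] → 8
  @8: prio [2B, align 1] → 10
  @10: refcount [4B, align 1] → 14
  @14: state [22B, align 1] → 36
  @36: cpu [1B, align 1] → 37
  @37: start_time [8B, align 1] → 45
  size 45, align 1
48 − 45 = 3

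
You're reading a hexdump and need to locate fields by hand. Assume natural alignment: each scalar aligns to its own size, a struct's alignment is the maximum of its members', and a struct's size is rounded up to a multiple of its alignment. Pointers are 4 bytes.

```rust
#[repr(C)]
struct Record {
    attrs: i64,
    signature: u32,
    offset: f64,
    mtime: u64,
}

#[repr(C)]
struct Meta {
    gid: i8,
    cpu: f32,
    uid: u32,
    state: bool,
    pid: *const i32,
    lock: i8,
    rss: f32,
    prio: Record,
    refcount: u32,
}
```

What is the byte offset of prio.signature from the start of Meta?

40

Record: attrs at 0 (size 8, align 8) → ends 8; signature at 8 (size 4, align 4) → ends 12; pad 4 to align 8 for offset; offset at 16 (size 8, align 8) → ends 24; mtime at 24 (size 8, align 8) → ends 32; total 32 bytes, alignment 8
gid at 0 (size 1, align 1) → ends 1
pad 3 to align 4 for cpu
cpu at 4 (size 4, align 4) → ends 8
uid at 8 (size 4, align 4) → ends 12
state at 12 (size 1, align 1) → ends 13
pad 3 to align 4 for pid
pid at 16 (size 4, align 4) → ends 20
lock at 20 (size 1, align 1) → ends 21
pad 3 to align 4 for rss
rss at 24 (size 4, align 4) → ends 28
pad 4 to align 8 for prio
prio at 32 (size 32, align 8) → ends 64
within Record: signature at 8
32 + 8 = 40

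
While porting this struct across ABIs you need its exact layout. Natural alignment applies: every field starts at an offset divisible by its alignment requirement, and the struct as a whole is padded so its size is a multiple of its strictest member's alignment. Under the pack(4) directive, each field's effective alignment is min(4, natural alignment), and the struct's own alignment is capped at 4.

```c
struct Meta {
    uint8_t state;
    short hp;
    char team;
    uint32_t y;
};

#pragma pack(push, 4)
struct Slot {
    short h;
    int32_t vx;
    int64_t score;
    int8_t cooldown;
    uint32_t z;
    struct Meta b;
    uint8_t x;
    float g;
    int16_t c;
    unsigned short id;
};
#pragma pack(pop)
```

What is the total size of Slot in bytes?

48

Meta: state at 0 (size 1, align 1) → ends 1; pad 1 to align 2 for hp; hp at 2 (size 2, align 2) → ends 4; team at 4 (size 1, align 1) → ends 5; pad 3 to align 4 for y; y at 8 (size 4, align 4) → ends 12; total 12 bytes, alignment 4
h at 0 (size 2, align 2) → ends 2
pad 2 to align 4 for vx
vx at 4 (size 4, align 4) → ends 8
score at 8 (size 8, align 4) → ends 16
cooldown at 16 (size 1, align 1) → ends 17
pad 3 to align 4 for z
z at 20 (size 4, align 4) → ends 24
b at 24 (size 12, align 4) → ends 36
x at 36 (size 1, align 1) → ends 37
pad 3 to align 4 for g
g at 40 (size 4, align 4) → ends 44
c at 44 (size 2, align 2) → ends 46
id at 46 (size 2, align 2) → ends 48
total 48 bytes, alignment 4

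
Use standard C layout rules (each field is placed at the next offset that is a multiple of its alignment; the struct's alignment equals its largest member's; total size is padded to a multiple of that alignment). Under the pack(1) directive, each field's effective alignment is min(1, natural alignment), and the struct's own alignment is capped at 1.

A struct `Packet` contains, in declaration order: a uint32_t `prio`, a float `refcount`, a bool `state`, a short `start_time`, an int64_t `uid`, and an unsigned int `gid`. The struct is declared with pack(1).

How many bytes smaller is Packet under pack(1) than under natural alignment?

9

natural layout:
  prio at 0 (size 4, align 4) → ends 4
  refcount at 4 (size 4, align 4) → ends 8
  state at 8 (size 1, align 1) → ends 9
  pad 1 to align 2 for start_time
  start_time at 10 (size 2, align 2) → ends 12
  pad 4 to align 8 for uid
  uid at 16 (size 8, align 8) → ends 24
  gid at 24 (size 4, align 4) → ends 28
  tail pad 4 to reach multiple of 8
  total 32 bytes, alignment 8
packed(1) layout:
  prio at 0 (size 4, align 1) → ends 4
  refcount at 4 (size 4, align 1) → ends 8
  state at 8 (size 1, align 1) → ends 9
  start_time at 9 (size 2, align 1) → ends 11
  uid at 11 (size 8, align 1) → ends 19
  gid at 19 (size 4, align 1) → ends 23
  total 23 bytes, alignment 1
32 − 23 = 9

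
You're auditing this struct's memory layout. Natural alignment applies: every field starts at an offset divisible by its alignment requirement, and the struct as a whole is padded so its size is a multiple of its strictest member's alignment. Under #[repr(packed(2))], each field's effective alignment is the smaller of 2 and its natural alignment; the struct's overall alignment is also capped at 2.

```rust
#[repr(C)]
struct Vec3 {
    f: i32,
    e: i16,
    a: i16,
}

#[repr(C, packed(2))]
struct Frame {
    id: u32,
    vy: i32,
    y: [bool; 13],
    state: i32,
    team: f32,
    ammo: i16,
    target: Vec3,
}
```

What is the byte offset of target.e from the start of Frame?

Vec3: f at 0 (size 4, align 4) → ends 4; e at 4 (size 2, align 2) → ends 6; a at 6 (size 2, align 2) → ends 8; total 8 bytes, alignment 4
id at 0 (size 4, align 2) → ends 4
vy at 4 (size 4, align 2) → ends 8
y at 8 (size 13, align 1) → ends 21
pad 1 to align 2 for state
state at 22 (size 4, align 2) → ends 26
team at 26 (size 4, align 2) → ends 30
ammo at 30 (size 2, align 2) → ends 32
target at 32 (size 8, align 2) → ends 40
within Vec3: e at 4
32 + 4 = 36

36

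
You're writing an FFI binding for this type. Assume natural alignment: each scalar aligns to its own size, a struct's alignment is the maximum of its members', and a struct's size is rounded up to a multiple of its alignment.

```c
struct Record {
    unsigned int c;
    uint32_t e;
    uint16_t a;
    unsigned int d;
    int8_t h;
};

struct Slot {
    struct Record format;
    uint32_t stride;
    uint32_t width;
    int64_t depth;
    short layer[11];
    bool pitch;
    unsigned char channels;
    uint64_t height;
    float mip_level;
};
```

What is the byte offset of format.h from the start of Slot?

16

Record: c at 0 (size 4, align 4) → ends 4; e at 4 (size 4, align 4) → ends 8; a at 8 (size 2, align 2) → ends 10; pad 2 to align 4 for d; d at 12 (size 4, align 4) → ends 16; h at 16 (size 1, align 1) → ends 17; tail pad 3 to reach multiple of 4; total 20 bytes, alignment 4
format at 0 (size 20, align 4) → ends 20
within Record: h at 16
0 + 16 = 16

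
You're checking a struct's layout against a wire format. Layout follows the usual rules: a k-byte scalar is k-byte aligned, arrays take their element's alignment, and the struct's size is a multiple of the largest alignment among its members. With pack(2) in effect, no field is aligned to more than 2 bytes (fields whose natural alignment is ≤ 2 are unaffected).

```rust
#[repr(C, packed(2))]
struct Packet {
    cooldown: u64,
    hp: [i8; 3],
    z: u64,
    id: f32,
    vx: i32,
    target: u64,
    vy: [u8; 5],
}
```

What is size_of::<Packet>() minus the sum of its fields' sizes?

cooldown at 0 (size 8, align 2) → ends 8
hp at 8 (size 3, align 1) → ends 11
pad 1 to align 2 for z
z at 12 (size 8, align 2) → ends 20
id at 20 (size 4, align 2) → ends 24
vx at 24 (size 4, align 2) → ends 28
target at 28 (size 8, align 2) → ends 36
vy at 36 (size 5, align 1) → ends 41
tail pad 1 to reach multiple of 2
total 42 bytes, alignment 2
data bytes 40, size 42 → padding 2

2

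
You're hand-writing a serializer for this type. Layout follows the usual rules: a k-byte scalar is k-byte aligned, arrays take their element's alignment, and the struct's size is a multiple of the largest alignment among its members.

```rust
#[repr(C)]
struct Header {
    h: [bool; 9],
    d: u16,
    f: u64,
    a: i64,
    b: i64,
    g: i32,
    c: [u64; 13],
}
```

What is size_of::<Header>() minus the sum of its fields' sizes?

@0: h [9B, align 1] → 9
+1 pad (align 2)
@10: d [2B, align 2] → 12
+4 pad (align 8)
@16: f [8B, align 8] → 24
@24: a [8B, align 8] → 32
@32: b [8B, align 8] → 40
@40: g [4B, align 4] → 44
+4 pad (align 8)
@48: c [104B, align 8] → 152
size 152, align 8
data bytes 143, size 152 → padding 9

9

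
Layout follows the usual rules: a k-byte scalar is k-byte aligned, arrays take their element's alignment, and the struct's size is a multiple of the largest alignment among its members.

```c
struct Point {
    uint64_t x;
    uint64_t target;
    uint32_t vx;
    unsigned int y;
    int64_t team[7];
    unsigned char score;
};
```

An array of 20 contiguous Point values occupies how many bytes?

1760

0..8  x  (8B, 8-aligned)
8..16  target  (8B, 8-aligned)
16..20  vx  (4B, 4-aligned)
20..24  y  (4B, 4-aligned)
24..80  team  (56B, 8-aligned)
80..81  score  (1B, 1-aligned)
81..88  -- tail padding (7B)
sizeof = 88, alignof = 8
array of 20: 20 × 88 = 1760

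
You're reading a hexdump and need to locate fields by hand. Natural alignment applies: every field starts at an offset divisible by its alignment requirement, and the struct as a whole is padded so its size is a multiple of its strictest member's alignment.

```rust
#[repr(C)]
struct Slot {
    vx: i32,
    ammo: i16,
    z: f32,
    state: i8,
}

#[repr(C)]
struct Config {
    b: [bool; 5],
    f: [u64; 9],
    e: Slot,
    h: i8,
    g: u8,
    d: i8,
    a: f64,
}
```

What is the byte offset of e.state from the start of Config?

92

Slot: 0..4  vx  (4B, 4-aligned); 4..6  ammo  (2B, 2-aligned); 6..8  -- padding (2B); 8..12  z  (4B, 4-aligned); 12..13  state  (1B, 1-aligned); 13..16  -- tail padding (3B); sizeof = 16, alignof = 4
0..5  b  (5B, 1-aligned)
5..8  -- padding (3B)
8..80  f  (72B, 8-aligned)
80..96  e  (16B, 4-aligned)
within Slot: state at 12
80 + 12 = 92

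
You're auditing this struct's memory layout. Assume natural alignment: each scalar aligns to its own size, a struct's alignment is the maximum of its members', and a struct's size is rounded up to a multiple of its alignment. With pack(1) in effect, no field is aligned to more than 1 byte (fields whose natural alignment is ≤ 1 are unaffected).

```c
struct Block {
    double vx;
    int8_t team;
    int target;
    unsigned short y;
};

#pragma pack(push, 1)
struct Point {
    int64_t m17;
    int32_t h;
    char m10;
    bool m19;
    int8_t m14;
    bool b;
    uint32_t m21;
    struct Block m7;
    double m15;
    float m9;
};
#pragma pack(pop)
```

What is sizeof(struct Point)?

Block: @0: vx [8B, align 8] → 8; @8: team [1B, align 1] → 9; +3 pad (align 4); @12: target [4B, align 4] → 16; @16: y [2B, align 2] → 18; +6 tail pad (align 8); size 24, align 8
@0: m17 [8B, align 1] → 8
@8: h [4B, align 1] → 12
@12: m10 [1B, align 1] → 13
@13: m19 [1B, align 1] → 14
@14: m14 [1B, align 1] → 15
@15: b [1B, align 1] → 16
@16: m21 [4B, align 1] → 20
@20: m7 [24B, align 1] → 44
@44: m15 [8B, align 1] → 52
@52: m9 [4B, align 1] → 56
size 56, align 1

56 bytes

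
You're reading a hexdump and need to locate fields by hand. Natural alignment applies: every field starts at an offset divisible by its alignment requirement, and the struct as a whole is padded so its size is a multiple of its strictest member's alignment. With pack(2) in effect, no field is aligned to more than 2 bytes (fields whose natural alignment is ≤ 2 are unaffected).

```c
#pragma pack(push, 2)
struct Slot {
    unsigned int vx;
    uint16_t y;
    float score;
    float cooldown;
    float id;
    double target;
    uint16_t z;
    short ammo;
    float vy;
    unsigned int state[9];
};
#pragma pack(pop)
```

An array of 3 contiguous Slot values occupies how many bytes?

210

0..4  vx  (4B, 2-aligned)
4..6  y  (2B, 2-aligned)
6..10  score  (4B, 2-aligned)
10..14  cooldown  (4B, 2-aligned)
14..18  id  (4B, 2-aligned)
18..26  target  (8B, 2-aligned)
26..28  z  (2B, 2-aligned)
28..30  ammo  (2B, 2-aligned)
30..34  vy  (4B, 2-aligned)
34..70  state  (36B, 2-aligned)
sizeof = 70, alignof = 2
array of 3: 3 × 70 = 210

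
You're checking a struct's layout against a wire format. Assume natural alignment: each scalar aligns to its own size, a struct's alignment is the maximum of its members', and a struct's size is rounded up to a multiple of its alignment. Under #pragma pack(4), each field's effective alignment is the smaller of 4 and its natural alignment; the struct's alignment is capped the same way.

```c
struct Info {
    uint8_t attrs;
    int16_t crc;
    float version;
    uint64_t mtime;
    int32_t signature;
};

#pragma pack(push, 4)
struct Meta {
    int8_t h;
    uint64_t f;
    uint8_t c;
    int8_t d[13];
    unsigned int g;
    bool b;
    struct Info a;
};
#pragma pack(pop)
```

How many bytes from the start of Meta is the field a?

36

Info: 0..1  attrs  (1B, 1-aligned); 1..2  -- padding (1B); 2..4  crc  (2B, 2-aligned); 4..8  version  (4B, 4-aligned); 8..16  mtime  (8B, 8-aligned); 16..20  signature  (4B, 4-aligned); 20..24  -- tail padding (4B); sizeof = 24, alignof = 8
0..1  h  (1B, 1-aligned)
1..4  -- padding (3B)
4..12  f  (8B, 4-aligned)
12..13  c  (1B, 1-aligned)
13..26  d  (13B, 1-aligned)
26..28  -- padding (2B)
28..32  g  (4B, 4-aligned)
32..33  b  (1B, 1-aligned)
33..36  -- padding (3B)
36..60  a  (24B, 4-aligned)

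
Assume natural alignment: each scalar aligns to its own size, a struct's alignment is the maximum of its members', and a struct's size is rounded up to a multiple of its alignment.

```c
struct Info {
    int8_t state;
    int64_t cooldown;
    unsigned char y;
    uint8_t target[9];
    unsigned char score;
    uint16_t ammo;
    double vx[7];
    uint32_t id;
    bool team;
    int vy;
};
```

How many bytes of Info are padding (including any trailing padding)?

17

0..1  state  (1B, 1-aligned)
1..8  -- padding (7B)
8..16  cooldown  (8B, 8-aligned)
16..17  y  (1B, 1-aligned)
17..26  target  (9B, 1-aligned)
26..27  score  (1B, 1-aligned)
27..28  -- padding (1B)
28..30  ammo  (2B, 2-aligned)
30..32  -- padding (2B)
32..88  vx  (56B, 8-aligned)
88..92  id  (4B, 4-aligned)
92..93  team  (1B, 1-aligned)
93..96  -- padding (3B)
96..100  vy  (4B, 4-aligned)
100..104  -- tail padding (4B)
sizeof = 104, alignof = 8
data bytes 87, size 104 → padding 17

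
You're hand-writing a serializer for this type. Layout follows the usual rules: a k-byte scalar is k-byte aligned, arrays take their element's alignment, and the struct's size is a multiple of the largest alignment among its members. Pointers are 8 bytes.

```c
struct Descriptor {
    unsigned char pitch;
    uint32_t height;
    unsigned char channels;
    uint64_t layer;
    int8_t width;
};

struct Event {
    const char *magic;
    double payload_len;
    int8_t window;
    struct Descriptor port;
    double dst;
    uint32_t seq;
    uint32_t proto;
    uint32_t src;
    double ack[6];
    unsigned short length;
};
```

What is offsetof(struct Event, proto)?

68

Descriptor: pitch at 0 (size 1, align 1) → ends 1; pad 3 to align 4 for height; height at 4 (size 4, align 4) → ends 8; channels at 8 (size 1, align 1) → ends 9; pad 7 to align 8 for layer; layer at 16 (size 8, align 8) → ends 24; width at 24 (size 1, align 1) → ends 25; tail pad 7 to reach multiple of 8; total 32 bytes, alignment 8
magic at 0 (size 8, align 8) → ends 8
payload_len at 8 (size 8, align 8) → ends 16
window at 16 (size 1, align 1) → ends 17
pad 7 to align 8 for port
port at 24 (size 32, align 8) → ends 56
dst at 56 (size 8, align 8) → ends 64
seq at 64 (size 4, align 4) → ends 68
proto at 68 (size 4, align 4) → ends 72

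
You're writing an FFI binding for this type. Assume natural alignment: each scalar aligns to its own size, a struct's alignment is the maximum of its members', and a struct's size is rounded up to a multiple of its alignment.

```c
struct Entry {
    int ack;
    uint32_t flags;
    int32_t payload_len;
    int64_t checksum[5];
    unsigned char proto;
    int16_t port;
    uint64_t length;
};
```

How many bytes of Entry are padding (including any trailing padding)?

0..4  ack  (4B, 4-aligned)
4..8  flags  (4B, 4-aligned)
8..12  payload_len  (4B, 4-aligned)
12..16  -- padding (4B)
16..56  checksum  (40B, 8-aligned)
56..57  proto  (1B, 1-aligned)
57..58  -- padding (1B)
58..60  port  (2B, 2-aligned)
60..64  -- padding (4B)
64..72  length  (8B, 8-aligned)
sizeof = 72, alignof = 8
data bytes 63, size 72 → padding 9

9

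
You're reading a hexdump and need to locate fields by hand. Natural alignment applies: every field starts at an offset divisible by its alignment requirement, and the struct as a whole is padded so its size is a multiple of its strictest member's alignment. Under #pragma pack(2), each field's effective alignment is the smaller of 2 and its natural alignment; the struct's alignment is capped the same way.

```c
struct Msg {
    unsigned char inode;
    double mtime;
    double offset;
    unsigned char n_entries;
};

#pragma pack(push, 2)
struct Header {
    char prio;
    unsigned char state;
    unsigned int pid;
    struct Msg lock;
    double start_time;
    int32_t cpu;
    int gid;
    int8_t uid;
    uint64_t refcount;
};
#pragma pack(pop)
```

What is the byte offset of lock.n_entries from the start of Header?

30

Msg: @0: inode [1B, align 1] → 1; +7 pad (align 8); @8: mtime [8B, align 8] → 16; @16: offset [8B, align 8] → 24; @24: n_entries [1B, align 1] → 25; +7 tail pad (align 8); size 32, align 8
@0: prio [1B, align 1] → 1
@1: state [1B, align 1] → 2
@2: pid [4B, align 2] → 6
@6: lock [32B, align 2] → 38
within Msg: n_entries at 24
6 + 24 = 30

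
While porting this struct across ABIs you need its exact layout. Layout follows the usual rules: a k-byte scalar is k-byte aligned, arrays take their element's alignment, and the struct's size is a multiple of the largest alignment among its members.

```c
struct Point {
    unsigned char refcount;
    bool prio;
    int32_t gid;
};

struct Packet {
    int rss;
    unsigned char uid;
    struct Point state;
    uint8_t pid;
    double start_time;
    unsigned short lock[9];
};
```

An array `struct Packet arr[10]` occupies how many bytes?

Point: @0: refcount [1B, align 1] → 1; @1: prio [1B, align 1] → 2; +2 pad (align 4); @4: gid [4B, align 4] → 8; size 8, align 4
@0: rss [4B, align 4] → 4
@4: uid [1B, align 1] → 5
+3 pad (align 4)
@8: state [8B, align 4] → 16
@16: pid [1B, align 1] → 17
+7 pad (align 8)
@24: start_time [8B, align 8] → 32
@32: lock [18B, align 2] → 50
+6 tail pad (align 8)
size 56, align 8
array of 10: 10 × 56 = 560

560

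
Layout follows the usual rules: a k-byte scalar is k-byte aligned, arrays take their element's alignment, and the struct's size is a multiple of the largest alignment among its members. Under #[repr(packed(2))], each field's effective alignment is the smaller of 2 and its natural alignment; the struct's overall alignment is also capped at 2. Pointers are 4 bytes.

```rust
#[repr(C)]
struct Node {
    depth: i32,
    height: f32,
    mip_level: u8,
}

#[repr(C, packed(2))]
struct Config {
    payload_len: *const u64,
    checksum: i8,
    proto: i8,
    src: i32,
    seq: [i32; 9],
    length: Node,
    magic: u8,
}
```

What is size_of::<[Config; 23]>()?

Node: @0: depth [4B, align 4] → 4; @4: height [4B, align 4] → 8; @8: mip_level [1B, align 1] → 9; +3 tail pad (align 4); size 12, align 4
@0: payload_len [4B, align 2] → 4
@4: checksum [1B, align 1] → 5
@5: proto [1B, align 1] → 6
@6: src [4B, align 2] → 10
@10: seq [36B, align 2] → 46
@46: length [12B, align 2] → 58
@58: magic [1B, align 1] → 59
+1 tail pad (align 2)
size 60, align 2
array of 23: 23 × 60 = 1380

1380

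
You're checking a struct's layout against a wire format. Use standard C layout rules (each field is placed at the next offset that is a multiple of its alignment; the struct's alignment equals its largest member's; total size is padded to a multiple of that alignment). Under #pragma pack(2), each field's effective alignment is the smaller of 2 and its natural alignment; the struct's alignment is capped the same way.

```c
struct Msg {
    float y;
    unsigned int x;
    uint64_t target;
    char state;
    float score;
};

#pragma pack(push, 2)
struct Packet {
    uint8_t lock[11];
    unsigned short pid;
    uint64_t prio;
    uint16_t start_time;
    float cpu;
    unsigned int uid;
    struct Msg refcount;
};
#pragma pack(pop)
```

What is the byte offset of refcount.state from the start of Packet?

48

Msg: @0: y [4B, align 4] → 4; @4: x [4B, align 4] → 8; @8: target [8B, align 8] → 16; @16: state [1B, align 1] → 17; +3 pad (align 4); @20: score [4B, align 4] → 24; size 24, align 8
@0: lock [11B, align 1] → 11
+1 pad (align 2)
@12: pid [2B, align 2] → 14
@14: prio [8B, align 2] → 22
@22: start_time [2B, align 2] → 24
@24: cpu [4B, align 2] → 28
@28: uid [4B, align 2] → 32
@32: refcount [24B, align 2] → 56
within Msg: state at 16
32 + 16 = 48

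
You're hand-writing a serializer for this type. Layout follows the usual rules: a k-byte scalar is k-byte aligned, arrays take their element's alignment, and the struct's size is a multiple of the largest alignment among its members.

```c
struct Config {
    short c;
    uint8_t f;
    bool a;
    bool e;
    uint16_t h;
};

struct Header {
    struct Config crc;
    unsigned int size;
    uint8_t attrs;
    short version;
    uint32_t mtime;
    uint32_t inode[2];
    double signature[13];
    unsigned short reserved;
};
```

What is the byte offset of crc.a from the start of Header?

Config: c at 0 (size 2, align 2) → ends 2; f at 2 (size 1, align 1) → ends 3; a at 3 (size 1, align 1) → ends 4; e at 4 (size 1, align 1) → ends 5; pad 1 to align 2 for h; h at 6 (size 2, align 2) → ends 8; total 8 bytes, alignment 2
crc at 0 (size 8, align 2) → ends 8
within Config: a at 3
0 + 3 = 3

3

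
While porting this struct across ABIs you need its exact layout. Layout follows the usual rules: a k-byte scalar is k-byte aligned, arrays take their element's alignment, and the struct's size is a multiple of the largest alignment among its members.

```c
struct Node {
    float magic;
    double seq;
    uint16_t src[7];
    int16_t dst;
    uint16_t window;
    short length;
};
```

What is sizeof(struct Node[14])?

560

@0: magic [4B, align 4] → 4
+4 pad (align 8)
@8: seq [8B, align 8] → 16
@16: src [14B, align 2] → 30
@30: dst [2B, align 2] → 32
@32: window [2B, align 2] → 34
@34: length [2B, align 2] → 36
+4 tail pad (align 8)
size 40, align 8
array of 14: 14 × 40 = 560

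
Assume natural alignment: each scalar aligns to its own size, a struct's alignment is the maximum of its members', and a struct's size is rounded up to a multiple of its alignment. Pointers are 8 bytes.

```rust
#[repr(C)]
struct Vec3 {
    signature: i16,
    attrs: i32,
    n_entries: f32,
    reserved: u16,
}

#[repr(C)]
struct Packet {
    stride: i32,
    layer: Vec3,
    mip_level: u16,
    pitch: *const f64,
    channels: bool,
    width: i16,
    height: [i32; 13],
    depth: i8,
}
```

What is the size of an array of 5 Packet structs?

480

Vec3: signature at 0 (size 2, align 2) → ends 2; pad 2 to align 4 for attrs; attrs at 4 (size 4, align 4) → ends 8; n_entries at 8 (size 4, align 4) → ends 12; reserved at 12 (size 2, align 2) → ends 14; tail pad 2 to reach multiple of 4; total 16 bytes, alignment 4
stride at 0 (size 4, align 4) → ends 4
layer at 4 (size 16, align 4) → ends 20
mip_level at 20 (size 2, align 2) → ends 22
pad 2 to align 8 for pitch
pitch at 24 (size 8, align 8) → ends 32
channels at 32 (size 1, align 1) → ends 33
pad 1 to align 2 for width
width at 34 (size 2, align 2) → ends 36
height at 36 (size 52, align 4) → ends 88
depth at 88 (size 1, align 1) → ends 89
tail pad 7 to reach multiple of 8
total 96 bytes, alignment 8
array of 5: 5 × 96 = 480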